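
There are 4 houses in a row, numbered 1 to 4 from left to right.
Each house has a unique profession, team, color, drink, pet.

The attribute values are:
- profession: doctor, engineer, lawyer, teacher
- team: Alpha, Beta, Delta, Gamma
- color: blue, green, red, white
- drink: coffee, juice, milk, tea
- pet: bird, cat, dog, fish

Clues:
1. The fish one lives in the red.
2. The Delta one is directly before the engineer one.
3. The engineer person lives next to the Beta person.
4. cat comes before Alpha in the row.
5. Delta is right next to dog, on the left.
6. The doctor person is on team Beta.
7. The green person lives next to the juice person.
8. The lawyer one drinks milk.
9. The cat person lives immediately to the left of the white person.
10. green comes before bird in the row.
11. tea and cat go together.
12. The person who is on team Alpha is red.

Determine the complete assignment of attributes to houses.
Solution:

House | Profession | Team | Color | Drink | Pet
-----------------------------------------------
  1   | teacher | Delta | green | tea | cat
  2   | engineer | Gamma | white | juice | dog
  3   | doctor | Beta | blue | coffee | bird
  4   | lawyer | Alpha | red | milk | fish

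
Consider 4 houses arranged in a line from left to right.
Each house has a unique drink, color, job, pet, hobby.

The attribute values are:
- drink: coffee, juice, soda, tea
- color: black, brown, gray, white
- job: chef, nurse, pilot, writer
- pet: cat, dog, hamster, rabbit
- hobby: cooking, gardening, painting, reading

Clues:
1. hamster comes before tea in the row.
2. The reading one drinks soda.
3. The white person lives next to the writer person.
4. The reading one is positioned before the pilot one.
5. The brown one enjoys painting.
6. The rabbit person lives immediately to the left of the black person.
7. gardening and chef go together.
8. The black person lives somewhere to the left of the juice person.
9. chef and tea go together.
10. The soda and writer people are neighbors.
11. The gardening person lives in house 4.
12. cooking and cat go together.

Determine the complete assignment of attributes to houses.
Solution:

House | Drink | Color | Job | Pet | Hobby
-----------------------------------------
  1   | soda | white | nurse | rabbit | reading
  2   | coffee | black | writer | cat | cooking
  3   | juice | brown | pilot | hamster | painting
  4   | tea | gray | chef | dog | gardening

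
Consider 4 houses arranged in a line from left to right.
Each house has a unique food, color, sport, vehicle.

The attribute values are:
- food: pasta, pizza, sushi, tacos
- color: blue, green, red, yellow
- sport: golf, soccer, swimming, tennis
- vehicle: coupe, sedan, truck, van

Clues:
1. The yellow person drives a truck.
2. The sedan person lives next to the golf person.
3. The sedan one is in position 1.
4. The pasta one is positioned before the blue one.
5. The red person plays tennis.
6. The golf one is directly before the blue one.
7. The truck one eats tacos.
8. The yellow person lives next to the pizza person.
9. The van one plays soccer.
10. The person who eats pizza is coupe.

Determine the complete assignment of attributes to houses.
Solution:

House | Food | Color | Sport | Vehicle
--------------------------------------
  1   | pasta | red | tennis | sedan
  2   | tacos | yellow | golf | truck
  3   | pizza | blue | swimming | coupe
  4   | sushi | green | soccer | van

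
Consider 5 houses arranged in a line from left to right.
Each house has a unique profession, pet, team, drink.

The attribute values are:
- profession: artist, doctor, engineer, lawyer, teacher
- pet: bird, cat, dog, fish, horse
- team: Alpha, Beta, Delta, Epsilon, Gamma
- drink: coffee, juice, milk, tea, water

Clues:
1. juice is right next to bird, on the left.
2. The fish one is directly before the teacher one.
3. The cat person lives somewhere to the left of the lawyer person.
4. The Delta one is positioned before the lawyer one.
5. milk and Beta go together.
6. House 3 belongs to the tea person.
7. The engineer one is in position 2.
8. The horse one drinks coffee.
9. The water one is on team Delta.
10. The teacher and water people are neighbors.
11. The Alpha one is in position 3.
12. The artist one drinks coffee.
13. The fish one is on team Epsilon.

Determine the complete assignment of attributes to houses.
Solution:

House | Profession | Pet | Team | Drink
---------------------------------------
  1   | artist | horse | Gamma | coffee
  2   | engineer | fish | Epsilon | juice
  3   | teacher | bird | Alpha | tea
  4   | doctor | cat | Delta | water
  5   | lawyer | dog | Beta | milk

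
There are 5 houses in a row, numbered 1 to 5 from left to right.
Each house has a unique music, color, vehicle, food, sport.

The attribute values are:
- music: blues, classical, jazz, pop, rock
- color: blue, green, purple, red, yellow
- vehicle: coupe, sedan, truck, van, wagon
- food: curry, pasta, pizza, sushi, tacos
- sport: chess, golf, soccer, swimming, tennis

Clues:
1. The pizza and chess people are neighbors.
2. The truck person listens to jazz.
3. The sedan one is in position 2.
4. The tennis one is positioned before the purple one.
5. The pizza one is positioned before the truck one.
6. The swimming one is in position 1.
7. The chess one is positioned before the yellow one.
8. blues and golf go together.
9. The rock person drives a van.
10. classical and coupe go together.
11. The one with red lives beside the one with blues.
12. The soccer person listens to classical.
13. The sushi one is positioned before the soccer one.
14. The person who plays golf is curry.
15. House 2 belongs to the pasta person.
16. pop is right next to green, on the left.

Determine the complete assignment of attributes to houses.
Solution:

House | Music | Color | Vehicle | Food | Sport
----------------------------------------------
  1   | rock | blue | van | pizza | swimming
  2   | pop | red | sedan | pasta | chess
  3   | blues | green | wagon | curry | golf
  4   | jazz | yellow | truck | sushi | tennis
  5   | classical | purple | coupe | tacos | soccer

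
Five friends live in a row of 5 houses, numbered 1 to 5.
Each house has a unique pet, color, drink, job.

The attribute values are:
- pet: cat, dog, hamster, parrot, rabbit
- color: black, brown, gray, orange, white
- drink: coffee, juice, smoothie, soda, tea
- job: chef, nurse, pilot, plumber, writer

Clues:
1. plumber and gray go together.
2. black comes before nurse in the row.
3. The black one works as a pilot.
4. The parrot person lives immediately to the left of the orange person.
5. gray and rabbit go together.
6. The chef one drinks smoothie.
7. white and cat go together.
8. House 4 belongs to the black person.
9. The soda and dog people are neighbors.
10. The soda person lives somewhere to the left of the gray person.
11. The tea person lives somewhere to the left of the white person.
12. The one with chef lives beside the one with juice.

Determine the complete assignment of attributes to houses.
Solution:

House | Pet | Color | Drink | Job
---------------------------------
  1   | parrot | brown | soda | writer
  2   | dog | orange | smoothie | chef
  3   | rabbit | gray | juice | plumber
  4   | hamster | black | tea | pilot
  5   | cat | white | coffee | nurse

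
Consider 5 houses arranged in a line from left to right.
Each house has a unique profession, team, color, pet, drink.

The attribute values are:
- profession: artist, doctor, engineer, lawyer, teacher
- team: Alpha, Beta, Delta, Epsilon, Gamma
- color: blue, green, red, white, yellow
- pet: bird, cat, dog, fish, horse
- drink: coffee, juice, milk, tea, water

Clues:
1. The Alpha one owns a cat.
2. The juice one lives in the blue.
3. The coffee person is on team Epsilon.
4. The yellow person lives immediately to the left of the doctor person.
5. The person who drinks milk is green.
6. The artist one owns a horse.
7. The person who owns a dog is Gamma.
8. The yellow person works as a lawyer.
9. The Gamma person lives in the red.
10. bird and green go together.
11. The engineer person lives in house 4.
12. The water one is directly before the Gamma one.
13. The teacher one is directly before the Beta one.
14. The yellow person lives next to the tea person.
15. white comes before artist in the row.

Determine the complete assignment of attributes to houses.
Solution:

House | Profession | Team | Color | Pet | Drink
-----------------------------------------------
  1   | lawyer | Alpha | yellow | cat | water
  2   | doctor | Gamma | red | dog | tea
  3   | teacher | Epsilon | white | fish | coffee
  4   | engineer | Beta | green | bird | milk
  5   | artist | Delta | blue | horse | juice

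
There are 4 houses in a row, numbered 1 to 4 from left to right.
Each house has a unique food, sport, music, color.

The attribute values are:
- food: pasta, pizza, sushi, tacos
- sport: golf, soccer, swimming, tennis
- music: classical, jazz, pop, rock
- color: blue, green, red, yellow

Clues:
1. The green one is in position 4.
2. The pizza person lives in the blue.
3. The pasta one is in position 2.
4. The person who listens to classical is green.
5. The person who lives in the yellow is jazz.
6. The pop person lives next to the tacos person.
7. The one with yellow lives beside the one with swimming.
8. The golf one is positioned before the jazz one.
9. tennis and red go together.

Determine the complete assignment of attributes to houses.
Solution:

House | Food | Sport | Music | Color
------------------------------------
  1   | pizza | golf | rock | blue
  2   | pasta | tennis | pop | red
  3   | tacos | soccer | jazz | yellow
  4   | sushi | swimming | classical | green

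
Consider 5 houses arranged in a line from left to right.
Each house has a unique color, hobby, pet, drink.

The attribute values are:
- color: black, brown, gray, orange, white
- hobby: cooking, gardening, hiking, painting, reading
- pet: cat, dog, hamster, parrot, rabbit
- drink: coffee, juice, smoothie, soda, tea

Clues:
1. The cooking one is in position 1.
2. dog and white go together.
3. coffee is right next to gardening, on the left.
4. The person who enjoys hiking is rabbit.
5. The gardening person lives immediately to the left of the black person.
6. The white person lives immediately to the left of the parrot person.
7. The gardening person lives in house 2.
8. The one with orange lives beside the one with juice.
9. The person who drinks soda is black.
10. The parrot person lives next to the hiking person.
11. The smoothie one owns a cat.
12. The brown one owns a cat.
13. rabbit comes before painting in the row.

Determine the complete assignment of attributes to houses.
Solution:

House | Color | Hobby | Pet | Drink
-----------------------------------
  1   | orange | cooking | hamster | coffee
  2   | white | gardening | dog | juice
  3   | black | reading | parrot | soda
  4   | gray | hiking | rabbit | tea
  5   | brown | painting | cat | smoothie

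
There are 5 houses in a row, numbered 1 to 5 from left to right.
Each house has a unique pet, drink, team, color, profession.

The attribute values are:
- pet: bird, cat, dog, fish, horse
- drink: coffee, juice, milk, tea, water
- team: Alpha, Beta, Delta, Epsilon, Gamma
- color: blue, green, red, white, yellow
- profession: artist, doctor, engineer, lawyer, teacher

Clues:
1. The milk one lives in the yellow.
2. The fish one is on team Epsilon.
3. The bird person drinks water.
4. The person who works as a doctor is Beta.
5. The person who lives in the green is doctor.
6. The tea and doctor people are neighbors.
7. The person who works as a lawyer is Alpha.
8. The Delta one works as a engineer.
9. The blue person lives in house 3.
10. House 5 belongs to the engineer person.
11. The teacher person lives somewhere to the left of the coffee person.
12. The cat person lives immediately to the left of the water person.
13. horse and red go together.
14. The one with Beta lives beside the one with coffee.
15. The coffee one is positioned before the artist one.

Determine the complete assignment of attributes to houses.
Solution:

House | Pet | Drink | Team | Color | Profession
-----------------------------------------------
  1   | cat | tea | Gamma | white | teacher
  2   | bird | water | Beta | green | doctor
  3   | dog | coffee | Alpha | blue | lawyer
  4   | fish | milk | Epsilon | yellow | artist
  5   | horse | juice | Delta | red | engineer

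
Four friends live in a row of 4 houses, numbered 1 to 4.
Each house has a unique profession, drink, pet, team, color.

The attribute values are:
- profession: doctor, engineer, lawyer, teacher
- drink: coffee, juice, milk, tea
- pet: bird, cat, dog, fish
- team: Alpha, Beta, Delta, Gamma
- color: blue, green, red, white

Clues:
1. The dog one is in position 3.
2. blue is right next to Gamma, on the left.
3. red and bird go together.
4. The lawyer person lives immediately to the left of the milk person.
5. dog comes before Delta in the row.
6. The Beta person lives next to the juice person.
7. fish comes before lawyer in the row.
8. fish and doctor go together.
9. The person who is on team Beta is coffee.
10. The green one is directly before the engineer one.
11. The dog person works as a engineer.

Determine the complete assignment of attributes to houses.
Solution:

House | Profession | Drink | Pet | Team | Color
-----------------------------------------------
  1   | doctor | coffee | fish | Beta | blue
  2   | lawyer | juice | cat | Gamma | green
  3   | engineer | milk | dog | Alpha | white
  4   | teacher | tea | bird | Delta | red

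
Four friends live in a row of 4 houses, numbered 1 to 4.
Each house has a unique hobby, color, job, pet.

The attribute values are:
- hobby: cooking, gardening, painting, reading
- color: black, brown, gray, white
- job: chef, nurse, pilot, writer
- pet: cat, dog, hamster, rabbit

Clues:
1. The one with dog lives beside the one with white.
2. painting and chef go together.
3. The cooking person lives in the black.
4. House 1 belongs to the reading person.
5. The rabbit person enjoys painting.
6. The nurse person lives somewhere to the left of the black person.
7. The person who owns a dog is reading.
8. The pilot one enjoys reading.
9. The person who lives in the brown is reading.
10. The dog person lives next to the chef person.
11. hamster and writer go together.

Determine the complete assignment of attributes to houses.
Solution:

House | Hobby | Color | Job | Pet
---------------------------------
  1   | reading | brown | pilot | dog
  2   | painting | white | chef | rabbit
  3   | gardening | gray | nurse | cat
  4   | cooking | black | writer | hamster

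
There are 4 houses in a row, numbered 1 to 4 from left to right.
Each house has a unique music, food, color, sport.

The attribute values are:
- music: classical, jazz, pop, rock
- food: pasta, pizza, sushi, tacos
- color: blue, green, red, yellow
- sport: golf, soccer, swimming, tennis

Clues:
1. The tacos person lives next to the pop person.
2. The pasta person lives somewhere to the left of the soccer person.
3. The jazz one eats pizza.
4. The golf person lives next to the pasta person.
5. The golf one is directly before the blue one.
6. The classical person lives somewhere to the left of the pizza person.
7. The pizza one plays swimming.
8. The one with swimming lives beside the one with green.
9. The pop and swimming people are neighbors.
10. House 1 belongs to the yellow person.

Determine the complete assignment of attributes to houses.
Solution:

House | Music | Food | Color | Sport
------------------------------------
  1   | classical | tacos | yellow | golf
  2   | pop | pasta | blue | tennis
  3   | jazz | pizza | red | swimming
  4   | rock | sushi | green | soccer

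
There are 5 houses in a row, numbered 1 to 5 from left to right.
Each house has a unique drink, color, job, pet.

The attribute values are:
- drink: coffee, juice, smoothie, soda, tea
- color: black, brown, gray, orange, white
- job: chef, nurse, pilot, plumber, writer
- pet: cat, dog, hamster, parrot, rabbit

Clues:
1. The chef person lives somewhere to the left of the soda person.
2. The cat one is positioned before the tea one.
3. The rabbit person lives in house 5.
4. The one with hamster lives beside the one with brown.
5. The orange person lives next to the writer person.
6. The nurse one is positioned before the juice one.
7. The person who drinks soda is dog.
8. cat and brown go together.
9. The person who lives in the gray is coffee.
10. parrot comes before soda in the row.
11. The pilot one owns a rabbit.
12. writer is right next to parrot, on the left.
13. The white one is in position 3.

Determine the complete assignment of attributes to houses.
Solution:

House | Drink | Color | Job | Pet
---------------------------------
  1   | smoothie | orange | nurse | hamster
  2   | juice | brown | writer | cat
  3   | tea | white | chef | parrot
  4   | soda | black | plumber | dog
  5   | coffee | gray | pilot | rabbit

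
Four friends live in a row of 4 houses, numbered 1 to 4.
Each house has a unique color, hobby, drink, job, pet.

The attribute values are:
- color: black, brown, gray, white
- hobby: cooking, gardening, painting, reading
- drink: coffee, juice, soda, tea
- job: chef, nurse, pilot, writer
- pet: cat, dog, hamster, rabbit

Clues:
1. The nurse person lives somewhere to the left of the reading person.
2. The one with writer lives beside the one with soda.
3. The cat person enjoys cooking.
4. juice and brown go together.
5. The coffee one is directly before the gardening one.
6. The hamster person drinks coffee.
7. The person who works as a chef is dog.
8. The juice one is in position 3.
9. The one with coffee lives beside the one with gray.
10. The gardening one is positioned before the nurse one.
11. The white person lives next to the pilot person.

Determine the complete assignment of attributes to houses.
Solution:

House | Color | Hobby | Drink | Job | Pet
-----------------------------------------
  1   | white | painting | coffee | writer | hamster
  2   | gray | gardening | soda | pilot | rabbit
  3   | brown | cooking | juice | nurse | cat
  4   | black | reading | tea | chef | dog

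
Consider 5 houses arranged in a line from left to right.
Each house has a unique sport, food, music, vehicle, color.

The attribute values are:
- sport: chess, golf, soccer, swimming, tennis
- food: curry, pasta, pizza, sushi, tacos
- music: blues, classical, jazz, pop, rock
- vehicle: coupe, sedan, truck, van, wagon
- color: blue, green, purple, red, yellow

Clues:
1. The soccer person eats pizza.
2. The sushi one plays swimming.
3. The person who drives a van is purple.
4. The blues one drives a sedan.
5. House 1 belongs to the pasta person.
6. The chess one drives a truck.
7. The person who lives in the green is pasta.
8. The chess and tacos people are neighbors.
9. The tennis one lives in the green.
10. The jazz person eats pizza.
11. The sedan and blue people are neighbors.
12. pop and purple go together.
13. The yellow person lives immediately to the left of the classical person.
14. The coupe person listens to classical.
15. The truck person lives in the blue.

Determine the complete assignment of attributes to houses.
Solution:

House | Sport | Food | Music | Vehicle | Color
----------------------------------------------
  1   | tennis | pasta | blues | sedan | green
  2   | chess | curry | rock | truck | blue
  3   | golf | tacos | pop | van | purple
  4   | soccer | pizza | jazz | wagon | yellow
  5   | swimming | sushi | classical | coupe | red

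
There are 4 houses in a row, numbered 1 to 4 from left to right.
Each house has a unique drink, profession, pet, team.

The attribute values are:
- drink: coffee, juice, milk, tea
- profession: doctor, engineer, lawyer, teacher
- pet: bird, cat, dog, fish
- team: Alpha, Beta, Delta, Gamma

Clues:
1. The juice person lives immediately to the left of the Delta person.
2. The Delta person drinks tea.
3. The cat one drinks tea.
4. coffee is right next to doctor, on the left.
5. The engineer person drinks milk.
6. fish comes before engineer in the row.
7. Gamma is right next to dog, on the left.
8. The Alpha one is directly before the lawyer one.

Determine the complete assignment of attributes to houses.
Solution:

House | Drink | Profession | Pet | Team
---------------------------------------
  1   | coffee | teacher | fish | Gamma
  2   | juice | doctor | dog | Alpha
  3   | tea | lawyer | cat | Delta
  4   | milk | engineer | bird | Beta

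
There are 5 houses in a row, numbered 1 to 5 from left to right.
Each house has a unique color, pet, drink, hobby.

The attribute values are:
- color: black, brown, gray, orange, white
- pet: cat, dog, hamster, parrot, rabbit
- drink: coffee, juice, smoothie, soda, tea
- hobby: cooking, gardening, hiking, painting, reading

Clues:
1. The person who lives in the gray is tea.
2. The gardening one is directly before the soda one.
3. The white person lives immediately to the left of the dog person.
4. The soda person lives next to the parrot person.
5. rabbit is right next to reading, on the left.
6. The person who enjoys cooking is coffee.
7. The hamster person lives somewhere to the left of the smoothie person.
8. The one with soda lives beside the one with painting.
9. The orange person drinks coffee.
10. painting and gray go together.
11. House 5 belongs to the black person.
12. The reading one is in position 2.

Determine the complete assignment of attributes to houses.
Solution:

House | Color | Pet | Drink | Hobby
-----------------------------------
  1   | white | rabbit | juice | gardening
  2   | brown | dog | soda | reading
  3   | gray | parrot | tea | painting
  4   | orange | hamster | coffee | cooking
  5   | black | cat | smoothie | hiking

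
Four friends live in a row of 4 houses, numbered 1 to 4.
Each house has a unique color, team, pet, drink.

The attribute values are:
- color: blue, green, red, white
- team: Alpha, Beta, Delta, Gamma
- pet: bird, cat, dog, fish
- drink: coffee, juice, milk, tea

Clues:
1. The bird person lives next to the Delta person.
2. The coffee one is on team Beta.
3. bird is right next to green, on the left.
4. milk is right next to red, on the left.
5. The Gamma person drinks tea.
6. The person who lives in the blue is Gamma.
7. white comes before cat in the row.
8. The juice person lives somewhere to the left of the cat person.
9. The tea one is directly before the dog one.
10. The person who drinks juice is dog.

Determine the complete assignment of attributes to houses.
Solution:

House | Color | Team | Pet | Drink
----------------------------------
  1   | blue | Gamma | bird | tea
  2   | green | Delta | dog | juice
  3   | white | Alpha | fish | milk
  4   | red | Beta | cat | coffee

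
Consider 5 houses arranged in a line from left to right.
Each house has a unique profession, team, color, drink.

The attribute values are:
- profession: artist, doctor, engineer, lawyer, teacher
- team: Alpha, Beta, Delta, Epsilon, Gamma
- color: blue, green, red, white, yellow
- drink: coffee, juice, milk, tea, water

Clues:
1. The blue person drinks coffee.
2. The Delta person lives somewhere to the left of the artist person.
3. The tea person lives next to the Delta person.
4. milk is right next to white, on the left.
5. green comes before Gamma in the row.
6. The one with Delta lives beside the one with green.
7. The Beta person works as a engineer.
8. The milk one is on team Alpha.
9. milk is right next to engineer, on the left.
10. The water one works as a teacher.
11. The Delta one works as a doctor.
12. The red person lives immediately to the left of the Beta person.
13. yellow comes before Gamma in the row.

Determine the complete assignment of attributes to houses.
Solution:

House | Profession | Team | Color | Drink
-----------------------------------------
  1   | lawyer | Alpha | red | milk
  2   | engineer | Beta | white | tea
  3   | doctor | Delta | yellow | juice
  4   | teacher | Epsilon | green | water
  5   | artist | Gamma | blue | coffee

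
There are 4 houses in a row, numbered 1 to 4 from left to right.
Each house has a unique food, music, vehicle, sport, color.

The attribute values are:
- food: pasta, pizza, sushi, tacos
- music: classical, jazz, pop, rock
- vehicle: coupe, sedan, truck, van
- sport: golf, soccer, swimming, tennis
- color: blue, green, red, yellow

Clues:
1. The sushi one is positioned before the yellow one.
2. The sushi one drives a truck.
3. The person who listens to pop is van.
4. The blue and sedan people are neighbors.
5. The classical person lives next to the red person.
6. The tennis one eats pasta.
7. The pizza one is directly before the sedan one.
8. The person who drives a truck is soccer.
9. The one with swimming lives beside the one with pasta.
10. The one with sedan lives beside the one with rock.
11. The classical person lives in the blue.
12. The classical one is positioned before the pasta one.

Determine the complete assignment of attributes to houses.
Solution:

House | Food | Music | Vehicle | Sport | Color
----------------------------------------------
  1   | pizza | classical | coupe | swimming | blue
  2   | pasta | jazz | sedan | tennis | red
  3   | sushi | rock | truck | soccer | green
  4   | tacos | pop | van | golf | yellow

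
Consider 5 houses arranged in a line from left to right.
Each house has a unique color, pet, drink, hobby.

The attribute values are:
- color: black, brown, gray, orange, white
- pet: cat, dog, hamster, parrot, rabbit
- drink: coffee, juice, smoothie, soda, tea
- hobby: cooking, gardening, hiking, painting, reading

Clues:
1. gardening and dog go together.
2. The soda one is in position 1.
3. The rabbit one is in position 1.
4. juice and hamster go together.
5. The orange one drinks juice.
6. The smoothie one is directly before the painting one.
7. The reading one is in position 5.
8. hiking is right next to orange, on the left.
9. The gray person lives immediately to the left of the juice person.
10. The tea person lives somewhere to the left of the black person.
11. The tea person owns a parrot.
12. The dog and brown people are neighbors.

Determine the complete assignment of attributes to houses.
Solution:

House | Color | Pet | Drink | Hobby
-----------------------------------
  1   | gray | rabbit | soda | hiking
  2   | orange | hamster | juice | cooking
  3   | white | dog | smoothie | gardening
  4   | brown | parrot | tea | painting
  5   | black | cat | coffee | reading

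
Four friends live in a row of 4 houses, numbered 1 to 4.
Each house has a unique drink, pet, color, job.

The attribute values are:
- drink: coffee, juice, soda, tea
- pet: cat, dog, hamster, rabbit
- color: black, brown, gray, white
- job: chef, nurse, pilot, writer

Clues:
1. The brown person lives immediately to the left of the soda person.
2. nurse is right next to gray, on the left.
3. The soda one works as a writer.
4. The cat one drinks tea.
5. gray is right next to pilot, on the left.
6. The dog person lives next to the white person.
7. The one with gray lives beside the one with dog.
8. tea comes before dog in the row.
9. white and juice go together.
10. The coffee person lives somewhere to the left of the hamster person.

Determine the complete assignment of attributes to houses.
Solution:

House | Drink | Pet | Color | Job
---------------------------------
  1   | tea | cat | brown | nurse
  2   | soda | rabbit | gray | writer
  3   | coffee | dog | black | pilot
  4   | juice | hamster | white | chef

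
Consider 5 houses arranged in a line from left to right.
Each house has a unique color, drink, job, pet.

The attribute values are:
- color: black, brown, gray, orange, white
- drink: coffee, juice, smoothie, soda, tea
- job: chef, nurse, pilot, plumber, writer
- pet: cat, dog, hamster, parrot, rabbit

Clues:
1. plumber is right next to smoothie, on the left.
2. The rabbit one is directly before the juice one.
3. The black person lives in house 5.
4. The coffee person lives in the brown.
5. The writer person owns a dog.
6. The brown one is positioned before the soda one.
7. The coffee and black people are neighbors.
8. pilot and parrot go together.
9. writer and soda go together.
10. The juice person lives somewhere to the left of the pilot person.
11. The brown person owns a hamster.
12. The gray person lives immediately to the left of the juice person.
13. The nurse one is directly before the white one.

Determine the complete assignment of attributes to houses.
Solution:

House | Color | Drink | Job | Pet
---------------------------------
  1   | gray | tea | nurse | rabbit
  2   | white | juice | plumber | cat
  3   | orange | smoothie | pilot | parrot
  4   | brown | coffee | chef | hamster
  5   | black | soda | writer | dog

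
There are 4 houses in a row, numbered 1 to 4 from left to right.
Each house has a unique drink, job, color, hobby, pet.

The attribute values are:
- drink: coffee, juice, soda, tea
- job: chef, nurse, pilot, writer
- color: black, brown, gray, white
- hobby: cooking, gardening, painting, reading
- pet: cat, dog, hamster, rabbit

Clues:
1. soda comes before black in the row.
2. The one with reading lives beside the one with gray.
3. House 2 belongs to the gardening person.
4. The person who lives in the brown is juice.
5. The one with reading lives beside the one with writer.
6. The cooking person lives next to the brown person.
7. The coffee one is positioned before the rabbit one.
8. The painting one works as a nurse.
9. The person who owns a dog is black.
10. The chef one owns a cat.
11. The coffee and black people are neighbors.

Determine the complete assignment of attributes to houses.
Solution:

House | Drink | Job | Color | Hobby | Pet
-----------------------------------------
  1   | soda | chef | white | reading | cat
  2   | coffee | writer | gray | gardening | hamster
  3   | tea | pilot | black | cooking | dog
  4   | juice | nurse | brown | painting | rabbit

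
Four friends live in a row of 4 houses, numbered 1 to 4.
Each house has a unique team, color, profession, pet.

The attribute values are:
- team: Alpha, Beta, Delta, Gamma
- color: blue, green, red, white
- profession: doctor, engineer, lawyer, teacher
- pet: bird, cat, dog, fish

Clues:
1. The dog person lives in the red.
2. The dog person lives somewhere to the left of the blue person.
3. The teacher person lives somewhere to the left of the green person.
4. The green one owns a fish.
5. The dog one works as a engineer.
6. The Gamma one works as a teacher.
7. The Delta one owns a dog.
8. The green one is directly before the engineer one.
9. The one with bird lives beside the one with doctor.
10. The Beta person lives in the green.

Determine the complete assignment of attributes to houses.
Solution:

House | Team | Color | Profession | Pet
---------------------------------------
  1   | Gamma | white | teacher | bird
  2   | Beta | green | doctor | fish
  3   | Delta | red | engineer | dog
  4   | Alpha | blue | lawyer | cat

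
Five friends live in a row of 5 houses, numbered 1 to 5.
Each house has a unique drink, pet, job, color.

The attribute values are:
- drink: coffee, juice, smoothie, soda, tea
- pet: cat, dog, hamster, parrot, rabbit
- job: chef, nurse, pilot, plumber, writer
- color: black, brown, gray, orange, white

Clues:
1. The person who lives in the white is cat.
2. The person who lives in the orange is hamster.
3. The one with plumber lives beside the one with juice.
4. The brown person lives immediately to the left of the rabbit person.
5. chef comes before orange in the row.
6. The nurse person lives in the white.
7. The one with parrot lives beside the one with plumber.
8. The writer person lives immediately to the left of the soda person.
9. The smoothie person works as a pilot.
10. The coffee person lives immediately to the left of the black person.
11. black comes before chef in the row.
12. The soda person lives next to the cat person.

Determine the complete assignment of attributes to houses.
Solution:

House | Drink | Pet | Job | Color
---------------------------------
  1   | coffee | parrot | writer | brown
  2   | soda | rabbit | plumber | black
  3   | juice | cat | nurse | white
  4   | tea | dog | chef | gray
  5   | smoothie | hamster | pilot | orange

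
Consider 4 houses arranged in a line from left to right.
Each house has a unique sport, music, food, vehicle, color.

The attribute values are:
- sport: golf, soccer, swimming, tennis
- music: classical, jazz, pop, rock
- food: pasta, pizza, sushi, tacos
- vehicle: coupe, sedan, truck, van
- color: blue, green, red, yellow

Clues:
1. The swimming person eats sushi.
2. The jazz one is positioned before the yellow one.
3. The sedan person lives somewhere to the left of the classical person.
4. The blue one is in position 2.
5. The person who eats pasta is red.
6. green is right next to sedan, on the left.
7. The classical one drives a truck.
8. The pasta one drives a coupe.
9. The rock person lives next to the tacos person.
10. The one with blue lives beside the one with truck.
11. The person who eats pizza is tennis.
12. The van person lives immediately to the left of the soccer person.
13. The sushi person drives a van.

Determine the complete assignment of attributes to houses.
Solution:

House | Sport | Music | Food | Vehicle | Color
----------------------------------------------
  1   | swimming | rock | sushi | van | green
  2   | soccer | jazz | tacos | sedan | blue
  3   | tennis | classical | pizza | truck | yellow
  4   | golf | pop | pasta | coupe | red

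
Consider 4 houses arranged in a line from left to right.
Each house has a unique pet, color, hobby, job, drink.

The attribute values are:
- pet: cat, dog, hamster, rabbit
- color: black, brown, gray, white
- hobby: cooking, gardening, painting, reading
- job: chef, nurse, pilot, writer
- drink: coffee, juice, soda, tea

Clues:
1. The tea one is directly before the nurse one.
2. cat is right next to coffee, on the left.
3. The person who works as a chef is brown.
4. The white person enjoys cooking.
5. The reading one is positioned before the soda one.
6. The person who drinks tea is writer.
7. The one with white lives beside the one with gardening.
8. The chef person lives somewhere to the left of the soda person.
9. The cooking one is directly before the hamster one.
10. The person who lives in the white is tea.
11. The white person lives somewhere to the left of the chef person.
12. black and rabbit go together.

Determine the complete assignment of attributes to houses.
Solution:

House | Pet | Color | Hobby | Job | Drink
-----------------------------------------
  1   | cat | white | cooking | writer | tea
  2   | hamster | gray | gardening | nurse | coffee
  3   | dog | brown | reading | chef | juice
  4   | rabbit | black | painting | pilot | soda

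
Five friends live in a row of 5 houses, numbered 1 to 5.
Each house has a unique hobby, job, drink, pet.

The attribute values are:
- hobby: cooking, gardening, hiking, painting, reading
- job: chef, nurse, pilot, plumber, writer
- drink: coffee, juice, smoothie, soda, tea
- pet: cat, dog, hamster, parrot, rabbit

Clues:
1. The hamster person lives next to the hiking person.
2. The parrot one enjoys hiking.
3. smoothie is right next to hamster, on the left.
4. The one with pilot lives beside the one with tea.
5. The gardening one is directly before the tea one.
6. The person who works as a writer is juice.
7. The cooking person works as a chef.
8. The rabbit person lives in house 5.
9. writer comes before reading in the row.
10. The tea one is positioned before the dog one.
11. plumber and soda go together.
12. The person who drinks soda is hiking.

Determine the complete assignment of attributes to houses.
Solution:

House | Hobby | Job | Drink | Pet
---------------------------------
  1   | gardening | pilot | smoothie | cat
  2   | cooking | chef | tea | hamster
  3   | hiking | plumber | soda | parrot
  4   | painting | writer | juice | dog
  5   | reading | nurse | coffee | rabbit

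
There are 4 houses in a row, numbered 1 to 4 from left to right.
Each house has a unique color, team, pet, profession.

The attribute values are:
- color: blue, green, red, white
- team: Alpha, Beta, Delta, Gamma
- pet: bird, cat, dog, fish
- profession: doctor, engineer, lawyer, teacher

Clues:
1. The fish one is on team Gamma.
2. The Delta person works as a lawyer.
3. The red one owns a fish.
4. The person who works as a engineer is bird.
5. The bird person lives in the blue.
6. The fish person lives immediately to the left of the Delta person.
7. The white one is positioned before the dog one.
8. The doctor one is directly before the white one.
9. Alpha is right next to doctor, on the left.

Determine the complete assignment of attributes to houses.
Solution:

House | Color | Team | Pet | Profession
---------------------------------------
  1   | blue | Alpha | bird | engineer
  2   | red | Gamma | fish | doctor
  3   | white | Delta | cat | lawyer
  4   | green | Beta | dog | teacher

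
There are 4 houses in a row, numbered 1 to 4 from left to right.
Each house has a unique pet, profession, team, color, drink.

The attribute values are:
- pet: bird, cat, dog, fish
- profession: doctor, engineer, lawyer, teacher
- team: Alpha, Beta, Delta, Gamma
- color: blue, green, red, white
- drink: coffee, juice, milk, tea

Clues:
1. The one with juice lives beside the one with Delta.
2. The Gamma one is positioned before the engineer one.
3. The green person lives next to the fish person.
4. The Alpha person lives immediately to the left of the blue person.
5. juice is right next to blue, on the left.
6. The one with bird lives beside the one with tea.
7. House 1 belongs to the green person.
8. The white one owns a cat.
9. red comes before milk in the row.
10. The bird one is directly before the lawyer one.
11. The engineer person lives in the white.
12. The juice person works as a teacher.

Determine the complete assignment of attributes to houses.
Solution:

House | Pet | Profession | Team | Color | Drink
-----------------------------------------------
  1   | bird | teacher | Alpha | green | juice
  2   | fish | lawyer | Delta | blue | tea
  3   | dog | doctor | Gamma | red | coffee
  4   | cat | engineer | Beta | white | milk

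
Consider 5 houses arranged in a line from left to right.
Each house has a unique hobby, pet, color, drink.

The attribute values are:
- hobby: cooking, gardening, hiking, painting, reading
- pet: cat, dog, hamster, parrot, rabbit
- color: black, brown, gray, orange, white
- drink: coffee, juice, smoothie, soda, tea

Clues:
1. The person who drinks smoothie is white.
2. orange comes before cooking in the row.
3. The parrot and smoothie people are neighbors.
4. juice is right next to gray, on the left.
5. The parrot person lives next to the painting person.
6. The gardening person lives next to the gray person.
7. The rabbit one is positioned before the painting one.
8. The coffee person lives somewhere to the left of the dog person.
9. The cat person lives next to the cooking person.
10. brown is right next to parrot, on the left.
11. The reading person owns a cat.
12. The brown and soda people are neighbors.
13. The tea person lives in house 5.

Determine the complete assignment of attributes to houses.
Solution:

House | Hobby | Pet | Color | Drink
-----------------------------------
  1   | gardening | rabbit | brown | juice
  2   | hiking | parrot | gray | soda
  3   | painting | hamster | white | smoothie
  4   | reading | cat | orange | coffee
  5   | cooking | dog | black | tea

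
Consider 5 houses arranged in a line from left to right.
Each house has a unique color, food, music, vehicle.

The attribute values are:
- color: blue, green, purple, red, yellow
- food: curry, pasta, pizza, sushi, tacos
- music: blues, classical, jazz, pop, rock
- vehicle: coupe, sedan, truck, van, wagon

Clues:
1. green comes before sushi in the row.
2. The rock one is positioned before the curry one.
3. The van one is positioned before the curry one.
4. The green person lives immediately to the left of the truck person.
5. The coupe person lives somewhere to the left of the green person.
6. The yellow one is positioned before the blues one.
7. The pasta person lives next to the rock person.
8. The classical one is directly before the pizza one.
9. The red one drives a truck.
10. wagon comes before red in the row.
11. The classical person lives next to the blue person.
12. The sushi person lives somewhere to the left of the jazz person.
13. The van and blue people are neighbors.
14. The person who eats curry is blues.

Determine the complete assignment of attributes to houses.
Solution:

House | Color | Food | Music | Vehicle
--------------------------------------
  1   | yellow | pasta | classical | van
  2   | blue | pizza | rock | coupe
  3   | green | curry | blues | wagon
  4   | red | sushi | pop | truck
  5   | purple | tacos | jazz | sedan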